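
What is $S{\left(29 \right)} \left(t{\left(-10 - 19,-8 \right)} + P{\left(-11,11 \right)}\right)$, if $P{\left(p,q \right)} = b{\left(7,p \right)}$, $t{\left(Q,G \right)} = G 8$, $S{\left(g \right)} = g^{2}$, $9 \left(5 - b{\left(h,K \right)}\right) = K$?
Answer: $- \frac{437320}{9} \approx -48591.0$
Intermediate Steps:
$b{\left(h,K \right)} = 5 - \frac{K}{9}$
$t{\left(Q,G \right)} = 8 G$
$P{\left(p,q \right)} = 5 - \frac{p}{9}$
$S{\left(29 \right)} \left(t{\left(-10 - 19,-8 \right)} + P{\left(-11,11 \right)}\right) = 29^{2} \left(8 \left(-8\right) + \left(5 - - \frac{11}{9}\right)\right) = 841 \left(-64 + \left(5 + \frac{11}{9}\right)\right) = 841 \left(-64 + \frac{56}{9}\right) = 841 \left(- \frac{520}{9}\right) = - \frac{437320}{9}$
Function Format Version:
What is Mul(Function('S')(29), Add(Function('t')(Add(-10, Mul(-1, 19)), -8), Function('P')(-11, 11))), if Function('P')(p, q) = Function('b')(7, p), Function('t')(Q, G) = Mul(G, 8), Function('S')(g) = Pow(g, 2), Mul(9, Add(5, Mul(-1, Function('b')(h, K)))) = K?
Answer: Rational(-437320, 9) ≈ -48591.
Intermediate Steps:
Function('b')(h, K) = Add(5, Mul(Rational(-1, 9), K))
Function('t')(Q, G) = Mul(8, G)
Function('P')(p, q) = Add(5, Mul(Rational(-1, 9), p))
Mul(Function('S')(29), Add(Function('t')(Add(-10, Mul(-1, 19)), -8), Function('P')(-11, 11))) = Mul(Pow(29, 2), Add(Mul(8, -8), Add(5, Mul(Rational(-1, 9), -11)))) = Mul(841, Add(-64, Add(5, Rational(11, 9)))) = Mul(841, Add(-64, Rational(56, 9))) = Mul(841, Rational(-520, 9)) = Rational(-437320, 9)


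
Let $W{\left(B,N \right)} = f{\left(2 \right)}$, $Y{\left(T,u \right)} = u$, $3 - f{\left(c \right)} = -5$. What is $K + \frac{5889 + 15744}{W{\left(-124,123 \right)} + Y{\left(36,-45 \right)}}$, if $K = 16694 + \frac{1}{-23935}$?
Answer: $\frac{14266337038}{885595} \approx 16109.0$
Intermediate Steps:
$f{\left(c \right)} = 8$ ($f{\left(c \right)} = 3 - -5 = 3 + 5 = 8$)
$W{\left(B,N \right)} = 8$
$K = \frac{399570889}{23935}$ ($K = 16694 - \frac{1}{23935} = \frac{399570889}{23935} \approx 16694.0$)
$K + \frac{5889 + 15744}{W{\left(-124,123 \right)} + Y{\left(36,-45 \right)}} = \frac{399570889}{23935} + \frac{5889 + 15744}{8 - 45} = \frac{399570889}{23935} + \frac{21633}{-37} = \frac{399570889}{23935} + 21633 \left(- \frac{1}{37}\right) = \frac{399570889}{23935} - \frac{21633}{37} = \frac{14266337038}{885595}$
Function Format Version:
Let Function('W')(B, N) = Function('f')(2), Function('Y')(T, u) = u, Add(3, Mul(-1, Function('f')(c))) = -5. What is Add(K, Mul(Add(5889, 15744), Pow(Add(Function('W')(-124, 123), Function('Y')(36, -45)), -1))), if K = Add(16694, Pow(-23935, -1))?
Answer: Rational(14266337038, 885595) ≈ 16109.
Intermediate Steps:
Function('f')(c) = 8 (Function('f')(c) = Add(3, Mul(-1, -5)) = Add(3, 5) = 8)
Function('W')(B, N) = 8
K = Rational(399570889, 23935) (K = Add(16694, Rational(-1, 23935)) = Rational(399570889, 23935) ≈ 16694.)
Add(K, Mul(Add(5889, 15744), Pow(Add(Function('W')(-124, 123), Function('Y')(36, -45)), -1))) = Add(Rational(399570889, 23935), Mul(Add(5889, 15744), Pow(Add(8, -45), -1))) = Add(Rational(399570889, 23935), Mul(21633, Pow(-37, -1))) = Add(Rational(399570889, 23935), Mul(21633, Rational(-1, 37))) = Add(Rational(399570889, 23935), Rational(-21633, 37)) = Rational(14266337038, 885595)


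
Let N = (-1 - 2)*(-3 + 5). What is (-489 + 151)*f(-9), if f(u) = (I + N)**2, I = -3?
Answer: -27378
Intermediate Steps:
N = -6 (N = -3*2 = -6)
f(u) = 81 (f(u) = (-3 - 6)**2 = (-9)**2 = 81)
(-489 + 151)*f(-9) = (-489 + 151)*81 = -338*81 = -27378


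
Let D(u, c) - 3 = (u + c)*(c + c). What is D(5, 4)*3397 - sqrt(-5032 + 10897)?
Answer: 254775 - sqrt(5865) ≈ 2.5470e+5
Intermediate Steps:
D(u, c) = 3 + 2*c*(c + u) (D(u, c) = 3 + (u + c)*(c + c) = 3 + (c + u)*(2*c) = 3 + 2*c*(c + u))
D(5, 4)*3397 - sqrt(-5032 + 10897) = (3 + 2*4**2 + 2*4*5)*3397 - sqrt(-5032 + 10897) = (3 + 2*16 + 40)*3397 - sqrt(5865) = (3 + 32 + 40)*3397 - sqrt(5865) = 75*3397 - sqrt(5865) = 254775 - sqrt(5865)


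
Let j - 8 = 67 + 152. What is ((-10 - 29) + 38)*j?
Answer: -227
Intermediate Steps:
j = 227 (j = 8 + (67 + 152) = 8 + 219 = 227)
((-10 - 29) + 38)*j = ((-10 - 29) + 38)*227 = (-39 + 38)*227 = -1*227 = -227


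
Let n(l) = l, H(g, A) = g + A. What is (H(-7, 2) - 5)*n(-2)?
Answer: 20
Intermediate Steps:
H(g, A) = A + g
(H(-7, 2) - 5)*n(-2) = ((2 - 7) - 5)*(-2) = (-5 - 5)*(-2) = -10*(-2) = 20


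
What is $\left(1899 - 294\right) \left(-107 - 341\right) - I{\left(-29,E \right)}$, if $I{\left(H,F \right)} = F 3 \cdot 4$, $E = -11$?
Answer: $-718908$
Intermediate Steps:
$I{\left(H,F \right)} = 12 F$ ($I{\left(H,F \right)} = 3 F 4 = 12 F$)
$\left(1899 - 294\right) \left(-107 - 341\right) - I{\left(-29,E \right)} = \left(1899 - 294\right) \left(-107 - 341\right) - 12 \left(-11\right) = 1605 \left(-448\right) - -132 = -719040 + 132 = -718908$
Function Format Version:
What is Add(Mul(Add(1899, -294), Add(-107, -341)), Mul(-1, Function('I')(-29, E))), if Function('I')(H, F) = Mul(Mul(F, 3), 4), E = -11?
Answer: -718908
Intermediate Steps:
Function('I')(H, F) = Mul(12, F) (Function('I')(H, F) = Mul(Mul(3, F), 4) = Mul(12, F))
Add(Mul(Add(1899, -294), Add(-107, -341)), Mul(-1, Function('I')(-29, E))) = Add(Mul(Add(1899, -294), Add(-107, -341)), Mul(-1, Mul(12, -11))) = Add(Mul(1605, -448), Mul(-1, -132)) = Add(-719040, 132) = -718908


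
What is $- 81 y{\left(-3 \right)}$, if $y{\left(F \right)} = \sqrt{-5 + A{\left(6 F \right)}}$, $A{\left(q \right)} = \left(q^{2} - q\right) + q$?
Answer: $- 81 \sqrt{319} \approx -1446.7$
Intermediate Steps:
$A{\left(q \right)} = q^{2}$
$y{\left(F \right)} = \sqrt{-5 + 36 F^{2}}$ ($y{\left(F \right)} = \sqrt{-5 + \left(6 F\right)^{2}} = \sqrt{-5 + 36 F^{2}}$)
$- 81 y{\left(-3 \right)} = - 81 \sqrt{-5 + 36 \left(-3\right)^{2}} = - 81 \sqrt{-5 + 36 \cdot 9} = - 81 \sqrt{-5 + 324} = - 81 \sqrt{319}$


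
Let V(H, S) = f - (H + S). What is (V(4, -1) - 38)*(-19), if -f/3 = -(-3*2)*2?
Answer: 1463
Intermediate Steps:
f = -36 (f = -(-3)*-3*2*2 = -(-3)*(-6*2) = -(-3)*(-12) = -3*12 = -36)
V(H, S) = -36 - H - S (V(H, S) = -36 - (H + S) = -36 + (-H - S) = -36 - H - S)
(V(4, -1) - 38)*(-19) = ((-36 - 1*4 - 1*(-1)) - 38)*(-19) = ((-36 - 4 + 1) - 38)*(-19) = (-39 - 38)*(-19) = -77*(-19) = 1463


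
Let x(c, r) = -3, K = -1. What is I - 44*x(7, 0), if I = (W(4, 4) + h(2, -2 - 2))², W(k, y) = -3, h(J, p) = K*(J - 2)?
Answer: 141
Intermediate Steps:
h(J, p) = 2 - J (h(J, p) = -(J - 2) = -(-2 + J) = 2 - J)
I = 9 (I = (-3 + (2 - 1*2))² = (-3 + (2 - 2))² = (-3 + 0)² = (-3)² = 9)
I - 44*x(7, 0) = 9 - 44*(-3) = 9 + 132 = 141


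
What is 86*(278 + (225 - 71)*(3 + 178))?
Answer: 2421072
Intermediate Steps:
86*(278 + (225 - 71)*(3 + 178)) = 86*(278 + 154*181) = 86*(278 + 27874) = 86*28152 = 2421072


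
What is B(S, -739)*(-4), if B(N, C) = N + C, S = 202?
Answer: 2148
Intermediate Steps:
B(N, C) = C + N
B(S, -739)*(-4) = (-739 + 202)*(-4) = -537*(-4) = 2148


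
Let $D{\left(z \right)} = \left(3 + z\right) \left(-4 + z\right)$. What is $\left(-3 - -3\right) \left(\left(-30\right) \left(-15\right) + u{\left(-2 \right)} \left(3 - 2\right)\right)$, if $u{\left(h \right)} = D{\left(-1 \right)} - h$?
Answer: $0$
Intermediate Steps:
$D{\left(z \right)} = \left(-4 + z\right) \left(3 + z\right)$
$u{\left(h \right)} = -10 - h$ ($u{\left(h \right)} = \left(-12 + \left(-1\right)^{2} - -1\right) - h = \left(-12 + 1 + 1\right) - h = -10 - h$)
$\left(-3 - -3\right) \left(\left(-30\right) \left(-15\right) + u{\left(-2 \right)} \left(3 - 2\right)\right) = \left(-3 - -3\right) \left(\left(-30\right) \left(-15\right) + \left(-10 - -2\right) \left(3 - 2\right)\right) = \left(-3 + 3\right) \left(450 + \left(-10 + 2\right) 1\right) = 0 \left(450 - 8\right) = 0 \cdot 442 = 0$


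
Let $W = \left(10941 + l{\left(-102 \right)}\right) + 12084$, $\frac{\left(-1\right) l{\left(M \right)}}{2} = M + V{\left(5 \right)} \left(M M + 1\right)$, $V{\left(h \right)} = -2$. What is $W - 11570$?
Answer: $53279$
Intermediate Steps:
$l{\left(M \right)} = 4 - 2 M + 4 M^{2}$ ($l{\left(M \right)} = - 2 \left(M - 2 \left(M M + 1\right)\right) = - 2 \left(M - 2 \left(M^{2} + 1\right)\right) = - 2 \left(M - 2 \left(1 + M^{2}\right)\right) = - 2 \left(M - \left(2 + 2 M^{2}\right)\right) = - 2 \left(-2 + M - 2 M^{2}\right) = 4 - 2 M + 4 M^{2}$)
$W = 64849$ ($W = \left(10941 + \left(4 - -204 + 4 \left(-102\right)^{2}\right)\right) + 12084 = \left(10941 + \left(4 + 204 + 4 \cdot 10404\right)\right) + 12084 = \left(10941 + \left(4 + 204 + 41616\right)\right) + 12084 = \left(10941 + 41824\right) + 12084 = 52765 + 12084 = 64849$)
$W - 11570 = 64849 - 11570 = 53279$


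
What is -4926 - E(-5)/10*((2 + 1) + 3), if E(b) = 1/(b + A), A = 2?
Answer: -24629/5 ≈ -4925.8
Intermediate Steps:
E(b) = 1/(2 + b) (E(b) = 1/(b + 2) = 1/(2 + b))
-4926 - E(-5)/10*((2 + 1) + 3) = -4926 - 1/((2 - 5)*10)*((2 + 1) + 3) = -4926 - (⅒)/(-3)*(3 + 3) = -4926 - (-⅓*⅒)*6 = -4926 - (-1)*6/30 = -4926 - 1*(-⅕) = -4926 + ⅕ = -24629/5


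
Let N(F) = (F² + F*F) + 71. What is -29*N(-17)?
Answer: -18821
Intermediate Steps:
N(F) = 71 + 2*F² (N(F) = (F² + F²) + 71 = 2*F² + 71 = 71 + 2*F²)
-29*N(-17) = -29*(71 + 2*(-17)²) = -29*(71 + 2*289) = -29*(71 + 578) = -29*649 = -18821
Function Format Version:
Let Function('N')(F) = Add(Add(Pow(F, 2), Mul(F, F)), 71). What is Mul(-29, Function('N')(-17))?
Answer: -18821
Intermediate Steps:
Function('N')(F) = Add(71, Mul(2, Pow(F, 2))) (Function('N')(F) = Add(Add(Pow(F, 2), Pow(F, 2)), 71) = Add(Mul(2, Pow(F, 2)), 71) = Add(71, Mul(2, Pow(F, 2))))
Mul(-29, Function('N')(-17)) = Mul(-29, Add(71, Mul(2, Pow(-17, 2)))) = Mul(-29, Add(71, Mul(2, 289))) = Mul(-29, Add(71, 578)) = Mul(-29, 649) = -18821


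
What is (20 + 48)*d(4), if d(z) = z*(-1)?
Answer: -272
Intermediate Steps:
d(z) = -z
(20 + 48)*d(4) = (20 + 48)*(-1*4) = 68*(-4) = -272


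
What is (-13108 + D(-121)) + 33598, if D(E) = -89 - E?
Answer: 20522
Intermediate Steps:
(-13108 + D(-121)) + 33598 = (-13108 + (-89 - 1*(-121))) + 33598 = (-13108 + (-89 + 121)) + 33598 = (-13108 + 32) + 33598 = -13076 + 33598 = 20522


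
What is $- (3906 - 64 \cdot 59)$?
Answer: $-130$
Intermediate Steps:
$- (3906 - 64 \cdot 59) = - (3906 - 3776) = \left(-1\right) 130 = -130$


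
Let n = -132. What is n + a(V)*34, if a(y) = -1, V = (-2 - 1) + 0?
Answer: -166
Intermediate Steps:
V = -3 (V = -3 + 0 = -3)
n + a(V)*34 = -132 - 1*34 = -132 - 34 = -166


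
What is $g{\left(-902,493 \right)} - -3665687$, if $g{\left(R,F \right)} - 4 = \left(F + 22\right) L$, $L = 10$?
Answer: $3670841$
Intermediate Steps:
$g{\left(R,F \right)} = 224 + 10 F$ ($g{\left(R,F \right)} = 4 + \left(F + 22\right) 10 = 4 + \left(22 + F\right) 10 = 4 + \left(220 + 10 F\right) = 224 + 10 F$)
$g{\left(-902,493 \right)} - -3665687 = \left(224 + 10 \cdot 493\right) - -3665687 = \left(224 + 4930\right) + 3665687 = 5154 + 3665687 = 3670841$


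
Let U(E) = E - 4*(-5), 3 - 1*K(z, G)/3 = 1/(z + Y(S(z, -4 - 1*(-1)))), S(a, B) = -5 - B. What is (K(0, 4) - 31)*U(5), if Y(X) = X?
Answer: -1025/2 ≈ -512.50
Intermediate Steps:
K(z, G) = 9 - 3/(-2 + z) (K(z, G) = 9 - 3/(z + (-5 - (-4 - 1*(-1)))) = 9 - 3/(z + (-5 - (-4 + 1))) = 9 - 3/(z + (-5 - 1*(-3))) = 9 - 3/(z + (-5 + 3)) = 9 - 3/(z - 2) = 9 - 3/(-2 + z))
U(E) = 20 + E (U(E) = E + 20 = 20 + E)
(K(0, 4) - 31)*U(5) = (3*(-7 + 3*0)/(-2 + 0) - 31)*(20 + 5) = (3*(-7 + 0)/(-2) - 31)*25 = (3*(-½)*(-7) - 31)*25 = (21/2 - 31)*25 = -41/2*25 = -1025/2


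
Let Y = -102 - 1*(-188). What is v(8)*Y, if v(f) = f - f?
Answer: 0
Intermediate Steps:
v(f) = 0
Y = 86 (Y = -102 + 188 = 86)
v(8)*Y = 0*86 = 0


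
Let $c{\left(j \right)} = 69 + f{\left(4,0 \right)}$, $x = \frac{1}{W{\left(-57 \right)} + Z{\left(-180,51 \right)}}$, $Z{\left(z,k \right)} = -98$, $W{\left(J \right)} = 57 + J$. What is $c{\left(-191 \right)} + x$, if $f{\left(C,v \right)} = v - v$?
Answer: $\frac{6761}{98} \approx 68.99$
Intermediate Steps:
$x = - \frac{1}{98}$ ($x = \frac{1}{\left(57 - 57\right) - 98} = \frac{1}{0 - 98} = \frac{1}{-98} = - \frac{1}{98} \approx -0.010204$)
$f{\left(C,v \right)} = 0$
$c{\left(j \right)} = 69$ ($c{\left(j \right)} = 69 + 0 = 69$)
$c{\left(-191 \right)} + x = 69 - \frac{1}{98} = \frac{6761}{98}$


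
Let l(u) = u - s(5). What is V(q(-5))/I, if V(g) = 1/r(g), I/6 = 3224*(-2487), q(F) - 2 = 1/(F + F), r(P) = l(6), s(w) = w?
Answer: -1/48108528 ≈ -2.0786e-8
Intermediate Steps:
l(u) = -5 + u (l(u) = u - 1*5 = u - 5 = -5 + u)
r(P) = 1 (r(P) = -5 + 6 = 1)
q(F) = 2 + 1/(2*F) (q(F) = 2 + 1/(F + F) = 2 + 1/(2*F))
I = -48108528 (I = 6*(3224*(-2487)) = 6*(-8018088) = -48108528)
V(g) = 1 (V(g) = 1/1 = 1)
V(q(-5))/I = 1/(-48108528) = 1*(-1/48108528) = -1/48108528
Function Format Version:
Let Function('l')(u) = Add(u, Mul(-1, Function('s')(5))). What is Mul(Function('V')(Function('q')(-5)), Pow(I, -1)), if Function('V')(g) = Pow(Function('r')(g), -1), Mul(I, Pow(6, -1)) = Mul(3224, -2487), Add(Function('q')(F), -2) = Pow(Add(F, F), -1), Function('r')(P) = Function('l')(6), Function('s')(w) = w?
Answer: Rational(-1, 48108528) ≈ -2.0786e-8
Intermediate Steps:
Function('l')(u) = Add(-5, u) (Function('l')(u) = Add(u, Mul(-1, 5)) = Add(u, -5) = Add(-5, u))
Function('r')(P) = 1 (Function('r')(P) = Add(-5, 6) = 1)
Function('q')(F) = Add(2, Mul(Rational(1, 2), Pow(F, -1))) (Function('q')(F) = Add(2, Pow(Add(F, F), -1)) = Add(2, Pow(Mul(2, F), -1)) = Add(2, Mul(Rational(1, 2), Pow(F, -1))))
I = -48108528 (I = Mul(6, Mul(3224, -2487)) = Mul(6, -8018088) = -48108528)
Function('V')(g) = 1 (Function('V')(g) = Pow(1, -1) = 1)
Mul(Function('V')(Function('q')(-5)), Pow(I, -1)) = Mul(1, Pow(-48108528, -1)) = Mul(1, Rational(-1, 48108528)) = Rational(-1, 48108528)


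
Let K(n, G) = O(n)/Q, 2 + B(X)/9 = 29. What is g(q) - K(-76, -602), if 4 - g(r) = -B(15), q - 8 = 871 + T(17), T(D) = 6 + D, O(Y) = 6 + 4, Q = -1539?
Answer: 380143/1539 ≈ 247.01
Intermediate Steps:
B(X) = 243 (B(X) = -18 + 9*29 = -18 + 261 = 243)
O(Y) = 10
q = 902 (q = 8 + (871 + (6 + 17)) = 8 + (871 + 23) = 8 + 894 = 902)
K(n, G) = -10/1539 (K(n, G) = 10/(-1539) = 10*(-1/1539) = -10/1539)
g(r) = 247 (g(r) = 4 - (-1)*243 = 4 - 1*(-243) = 4 + 243 = 247)
g(q) - K(-76, -602) = 247 - 1*(-10/1539) = 247 + 10/1539 = 380143/1539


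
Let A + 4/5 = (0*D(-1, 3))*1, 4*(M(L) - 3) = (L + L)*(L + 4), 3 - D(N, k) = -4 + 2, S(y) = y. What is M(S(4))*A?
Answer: -76/5 ≈ -15.200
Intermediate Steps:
D(N, k) = 5 (D(N, k) = 3 - (-4 + 2) = 3 - 1*(-2) = 3 + 2 = 5)
M(L) = 3 + L*(4 + L)/2 (M(L) = 3 + ((L + L)*(L + 4))/4 = 3 + ((2*L)*(4 + L))/4 = 3 + (2*L*(4 + L))/4 = 3 + L*(4 + L)/2)
A = -⅘ (A = -⅘ + (0*5)*1 = -⅘ + 0*1 = -⅘ + 0 = -⅘ ≈ -0.80000)
M(S(4))*A = (3 + (½)*4² + 2*4)*(-⅘) = (3 + (½)*16 + 8)*(-⅘) = (3 + 8 + 8)*(-⅘) = 19*(-⅘) = -76/5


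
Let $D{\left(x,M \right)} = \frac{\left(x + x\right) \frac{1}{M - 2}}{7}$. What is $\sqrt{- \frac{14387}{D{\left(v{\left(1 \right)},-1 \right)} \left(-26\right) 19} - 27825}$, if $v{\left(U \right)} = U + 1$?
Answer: $\frac{111 i \sqrt{2216578}}{988} \approx 167.27 i$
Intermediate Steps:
$v{\left(U \right)} = 1 + U$
$D{\left(x,M \right)} = \frac{2 x}{7 \left(-2 + M\right)}$ ($D{\left(x,M \right)} = \frac{2 x}{-2 + M} \frac{1}{7} = \frac{2 x}{7 \left(-2 + M\right)}$)
$\sqrt{- \frac{14387}{D{\left(v{\left(1 \right)},-1 \right)} \left(-26\right) 19} - 27825} = \sqrt{- \frac{14387}{\frac{2 \left(1 + 1\right)}{7 \left(-2 - 1\right)} \left(-26\right) 19} - 27825} = \sqrt{- \frac{14387}{\frac{2}{7} \cdot 2 \frac{1}{-3} \left(-26\right) 19} - 27825} = \sqrt{- \frac{14387}{\frac{2}{7} \cdot 2 \left(- \frac{1}{3}\right) \left(-26\right) 19} - 27825} = \sqrt{- \frac{14387}{\left(- \frac{4}{21}\right) \left(-26\right) 19} - 27825} = \sqrt{- \frac{14387}{\frac{104}{21} \cdot 19} - 27825} = \sqrt{- \frac{14387}{\frac{1976}{21}} - 27825} = \sqrt{\left(-14387\right) \frac{21}{1976} - 27825} = \sqrt{- \frac{302127}{1976} - 27825} = \sqrt{- \frac{55284327}{1976}} = \frac{111 i \sqrt{2216578}}{988}$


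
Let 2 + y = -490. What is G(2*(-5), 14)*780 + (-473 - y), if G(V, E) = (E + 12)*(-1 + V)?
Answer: -223061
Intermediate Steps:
y = -492 (y = -2 - 490 = -492)
G(V, E) = (-1 + V)*(12 + E) (G(V, E) = (12 + E)*(-1 + V) = (-1 + V)*(12 + E))
G(2*(-5), 14)*780 + (-473 - y) = (-12 - 1*14 + 12*(2*(-5)) + 14*(2*(-5)))*780 + (-473 - 1*(-492)) = (-12 - 14 + 12*(-10) + 14*(-10))*780 + (-473 + 492) = (-12 - 14 - 120 - 140)*780 + 19 = -286*780 + 19 = -223080 + 19 = -223061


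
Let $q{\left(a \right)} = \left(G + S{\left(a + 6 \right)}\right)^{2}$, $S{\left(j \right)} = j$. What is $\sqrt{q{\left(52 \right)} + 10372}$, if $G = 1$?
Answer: $\sqrt{13853} \approx 117.7$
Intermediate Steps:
$q{\left(a \right)} = \left(7 + a\right)^{2}$ ($q{\left(a \right)} = \left(1 + \left(a + 6\right)\right)^{2} = \left(1 + \left(6 + a\right)\right)^{2} = \left(7 + a\right)^{2}$)
$\sqrt{q{\left(52 \right)} + 10372} = \sqrt{\left(7 + 52\right)^{2} + 10372} = \sqrt{59^{2} + 10372} = \sqrt{3481 + 10372} = \sqrt{13853}$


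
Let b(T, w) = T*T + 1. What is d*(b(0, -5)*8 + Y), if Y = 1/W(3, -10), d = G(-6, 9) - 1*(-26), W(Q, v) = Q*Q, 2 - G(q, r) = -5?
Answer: 803/3 ≈ 267.67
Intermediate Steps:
G(q, r) = 7 (G(q, r) = 2 - 1*(-5) = 2 + 5 = 7)
W(Q, v) = Q²
b(T, w) = 1 + T² (b(T, w) = T² + 1 = 1 + T²)
d = 33 (d = 7 - 1*(-26) = 7 + 26 = 33)
Y = ⅑ (Y = 1/(3²) = 1/9 = ⅑ ≈ 0.11111)
d*(b(0, -5)*8 + Y) = 33*((1 + 0²)*8 + ⅑) = 33*((1 + 0)*8 + ⅑) = 33*(1*8 + ⅑) = 33*(8 + ⅑) = 33*(73/9) = 803/3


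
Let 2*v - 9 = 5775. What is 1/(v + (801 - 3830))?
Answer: -1/137 ≈ -0.0072993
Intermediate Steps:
v = 2892 (v = 9/2 + (½)*5775 = 9/2 + 5775/2 = 2892)
1/(v + (801 - 3830)) = 1/(2892 + (801 - 3830)) = 1/(2892 - 3029) = 1/(-137) = -1/137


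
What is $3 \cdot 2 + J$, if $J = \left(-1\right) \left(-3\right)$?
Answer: $9$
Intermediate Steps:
$J = 3$
$3 \cdot 2 + J = 3 \cdot 2 + 3 = 6 + 3 = 9$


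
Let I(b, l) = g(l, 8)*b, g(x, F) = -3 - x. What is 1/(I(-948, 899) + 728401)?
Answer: 1/1583497 ≈ 6.3151e-7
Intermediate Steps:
I(b, l) = b*(-3 - l) (I(b, l) = (-3 - l)*b = b*(-3 - l))
1/(I(-948, 899) + 728401) = 1/(-1*(-948)*(3 + 899) + 728401) = 1/(-1*(-948)*902 + 728401) = 1/(855096 + 728401) = 1/1583497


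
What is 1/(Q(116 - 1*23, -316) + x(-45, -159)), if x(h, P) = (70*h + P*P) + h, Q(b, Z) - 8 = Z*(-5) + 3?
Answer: 1/23677 ≈ 4.2235e-5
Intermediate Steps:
Q(b, Z) = 11 - 5*Z (Q(b, Z) = 8 + (Z*(-5) + 3) = 8 + (-5*Z + 3) = 8 + (3 - 5*Z) = 11 - 5*Z)
x(h, P) = P**2 + 71*h (x(h, P) = (70*h + P**2) + h = (P**2 + 70*h) + h = P**2 + 71*h)
1/(Q(116 - 1*23, -316) + x(-45, -159)) = 1/((11 - 5*(-316)) + ((-159)**2 + 71*(-45))) = 1/((11 + 1580) + (25281 - 3195)) = 1/(1591 + 22086) = 1/23677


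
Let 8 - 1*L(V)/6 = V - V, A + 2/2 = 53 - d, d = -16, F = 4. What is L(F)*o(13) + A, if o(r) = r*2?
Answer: 1316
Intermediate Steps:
A = 68 (A = -1 + (53 - 1*(-16)) = -1 + (53 + 16) = -1 + 69 = 68)
L(V) = 48 (L(V) = 48 - 6*(V - V) = 48 - 6*0 = 48 + 0 = 48)
o(r) = 2*r
L(F)*o(13) + A = 48*(2*13) + 68 = 48*26 + 68 = 1248 + 68 = 1316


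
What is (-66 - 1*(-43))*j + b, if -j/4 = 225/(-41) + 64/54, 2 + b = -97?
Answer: -547789/1107 ≈ -494.84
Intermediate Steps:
b = -99 (b = -2 - 97 = -99)
j = 19052/1107 (j = -4*(225/(-41) + 64/54) = -4*(225*(-1/41) + 64*(1/54)) = -4*(-225/41 + 32/27) = -4*(-4763/1107) = 19052/1107 ≈ 17.210)
(-66 - 1*(-43))*j + b = (-66 - 1*(-43))*(19052/1107) - 99 = (-66 + 43)*(19052/1107) - 99 = -23*19052/1107 - 99 = -438196/1107 - 99 = -547789/1107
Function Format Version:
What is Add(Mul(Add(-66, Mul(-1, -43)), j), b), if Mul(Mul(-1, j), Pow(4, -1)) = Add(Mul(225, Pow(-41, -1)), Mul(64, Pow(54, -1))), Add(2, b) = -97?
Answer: Rational(-547789, 1107) ≈ -494.84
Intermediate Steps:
b = -99 (b = Add(-2, -97) = -99)
j = Rational(19052, 1107) (j = Mul(-4, Add(Mul(225, Pow(-41, -1)), Mul(64, Pow(54, -1)))) = Mul(-4, Add(Mul(225, Rational(-1, 41)), Mul(64, Rational(1, 54)))) = Mul(-4, Add(Rational(-225, 41), Rational(32, 27))) = Mul(-4, Rational(-4763, 1107)) = Rational(19052, 1107) ≈ 17.210)
Add(Mul(Add(-66, Mul(-1, -43)), j), b) = Add(Mul(Add(-66, Mul(-1, -43)), Rational(19052, 1107)), -99) = Add(Mul(Add(-66, 43), Rational(19052, 1107)), -99) = Add(Mul(-23, Rational(19052, 1107)), -99) = Add(Rational(-438196, 1107), -99) = Rational(-547789, 1107)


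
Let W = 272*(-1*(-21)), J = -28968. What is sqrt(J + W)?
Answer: 6*I*sqrt(646) ≈ 152.5*I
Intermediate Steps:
W = 5712 (W = 272*21 = 5712)
sqrt(J + W) = sqrt(-28968 + 5712) = sqrt(-23256) = 6*I*sqrt(646)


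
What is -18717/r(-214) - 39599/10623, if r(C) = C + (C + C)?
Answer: 57802711/2273322 ≈ 25.427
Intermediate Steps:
r(C) = 3*C (r(C) = C + 2*C = 3*C)
-18717/r(-214) - 39599/10623 = -18717/(3*(-214)) - 39599/10623 = -18717/(-642) - 39599*1/10623 = -18717*(-1/642) - 39599/10623 = 6239/214 - 39599/10623 = 57802711/2273322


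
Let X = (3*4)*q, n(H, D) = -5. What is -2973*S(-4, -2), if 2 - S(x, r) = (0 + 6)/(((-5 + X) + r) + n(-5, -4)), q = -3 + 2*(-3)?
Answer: -121893/20 ≈ -6094.6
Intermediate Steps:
q = -9 (q = -3 - 6 = -9)
X = -108 (X = (3*4)*(-9) = 12*(-9) = -108)
S(x, r) = 2 - 6/(-118 + r) (S(x, r) = 2 - (0 + 6)/(((-5 - 108) + r) - 5) = 2 - 6/((-113 + r) - 5) = 2 - 6/(-118 + r))
-2973*S(-4, -2) = -5946*(-121 - 2)/(-118 - 2) = -5946*(-123)/(-120) = -5946*(-1)*(-123)/120 = -2973*41/20 = -121893/20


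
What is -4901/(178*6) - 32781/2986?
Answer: -24822247/1594524 ≈ -15.567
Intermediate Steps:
-4901/(178*6) - 32781/2986 = -4901/1068 - 32781*1/2986 = -4901*1/1068 - 32781/2986 = -4901/1068 - 32781/2986 = -24822247/1594524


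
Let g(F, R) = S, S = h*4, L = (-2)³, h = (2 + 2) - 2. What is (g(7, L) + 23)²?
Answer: 961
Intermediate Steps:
h = 2 (h = 4 - 2 = 2)
L = -8
S = 8 (S = 2*4 = 8)
g(F, R) = 8
(g(7, L) + 23)² = (8 + 23)² = 31² = 961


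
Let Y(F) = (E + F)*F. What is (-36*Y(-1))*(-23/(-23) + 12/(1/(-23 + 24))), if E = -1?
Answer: -936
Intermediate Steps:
Y(F) = F*(-1 + F) (Y(F) = (-1 + F)*F = F*(-1 + F))
(-36*Y(-1))*(-23/(-23) + 12/(1/(-23 + 24))) = (-(-36)*(-1 - 1))*(-23/(-23) + 12/(1/(-23 + 24))) = (-(-36)*(-2))*(-23*(-1/23) + 12/(1/1)) = (-36*2)*(1 + 12/1) = -72*(1 + 12*1) = -72*(1 + 12) = -72*13 = -936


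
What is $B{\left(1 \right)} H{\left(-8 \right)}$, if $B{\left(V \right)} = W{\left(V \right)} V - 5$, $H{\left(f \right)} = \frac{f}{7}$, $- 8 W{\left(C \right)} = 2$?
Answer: $6$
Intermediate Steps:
$W{\left(C \right)} = - \frac{1}{4}$ ($W{\left(C \right)} = \left(- \frac{1}{8}\right) 2 = - \frac{1}{4}$)
$H{\left(f \right)} = \frac{f}{7}$ ($H{\left(f \right)} = f \frac{1}{7} = \frac{f}{7}$)
$B{\left(V \right)} = -5 - \frac{V}{4}$ ($B{\left(V \right)} = - \frac{V}{4} - 5 = -5 - \frac{V}{4}$)
$B{\left(1 \right)} H{\left(-8 \right)} = \left(-5 - \frac{1}{4}\right) \frac{1}{7} \left(-8\right) = \left(-5 - \frac{1}{4}\right) \left(- \frac{8}{7}\right) = \left(- \frac{21}{4}\right) \left(- \frac{8}{7}\right) = 6$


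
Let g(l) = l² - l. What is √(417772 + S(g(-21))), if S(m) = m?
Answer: √418234 ≈ 646.71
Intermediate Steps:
√(417772 + S(g(-21))) = √(417772 - 21*(-1 - 21)) = √(417772 - 21*(-22)) = √(417772 + 462) = √418234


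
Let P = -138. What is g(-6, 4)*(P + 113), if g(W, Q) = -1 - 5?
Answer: 150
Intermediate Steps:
g(W, Q) = -6
g(-6, 4)*(P + 113) = -6*(-138 + 113) = -6*(-25) = 150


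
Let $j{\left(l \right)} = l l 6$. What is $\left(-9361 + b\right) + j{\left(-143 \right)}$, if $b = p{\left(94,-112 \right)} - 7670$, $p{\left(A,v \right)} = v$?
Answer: $105551$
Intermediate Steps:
$j{\left(l \right)} = 6 l^{2}$ ($j{\left(l \right)} = l^{2} \cdot 6 = 6 l^{2}$)
$b = -7782$ ($b = -112 - 7670 = -7782$)
$\left(-9361 + b\right) + j{\left(-143 \right)} = \left(-9361 - 7782\right) + 6 \left(-143\right)^{2} = -17143 + 6 \cdot 20449 = -17143 + 122694 = 105551$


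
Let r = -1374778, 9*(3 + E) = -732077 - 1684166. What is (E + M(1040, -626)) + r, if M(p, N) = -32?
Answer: -14789560/9 ≈ -1.6433e+6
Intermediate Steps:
E = -2416270/9 (E = -3 + (-732077 - 1684166)/9 = -3 + (1/9)*(-2416243) = -3 - 2416243/9 = -2416270/9 ≈ -2.6847e+5)
(E + M(1040, -626)) + r = (-2416270/9 - 32) - 1374778 = -2416558/9 - 1374778 = -14789560/9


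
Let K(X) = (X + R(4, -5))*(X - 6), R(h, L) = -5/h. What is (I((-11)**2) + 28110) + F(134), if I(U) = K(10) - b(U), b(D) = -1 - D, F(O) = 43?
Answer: 28310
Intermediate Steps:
K(X) = (-6 + X)*(-5/4 + X) (K(X) = (X - 5/4)*(X - 6) = (X - 5*1/4)*(-6 + X) = (X - 5/4)*(-6 + X) = (-5/4 + X)*(-6 + X) = (-6 + X)*(-5/4 + X))
I(U) = 36 + U (I(U) = (15/2 + 10**2 - 29/4*10) - (-1 - U) = (15/2 + 100 - 145/2) + (1 + U) = 35 + (1 + U) = 36 + U)
(I((-11)**2) + 28110) + F(134) = ((36 + (-11)**2) + 28110) + 43 = ((36 + 121) + 28110) + 43 = (157 + 28110) + 43 = 28267 + 43 = 28310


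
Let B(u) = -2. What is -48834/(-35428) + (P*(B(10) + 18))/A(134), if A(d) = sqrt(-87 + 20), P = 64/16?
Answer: 24417/17714 - 64*I*sqrt(67)/67 ≈ 1.3784 - 7.8188*I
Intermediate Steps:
P = 4 (P = 64*(1/16) = 4)
A(d) = I*sqrt(67) (A(d) = sqrt(-67) = I*sqrt(67))
-48834/(-35428) + (P*(B(10) + 18))/A(134) = -48834/(-35428) + (4*(-2 + 18))/((I*sqrt(67))) = -48834*(-1/35428) + (4*16)*(-I*sqrt(67)/67) = 24417/17714 + 64*(-I*sqrt(67)/67) = 24417/17714 - 64*I*sqrt(67)/67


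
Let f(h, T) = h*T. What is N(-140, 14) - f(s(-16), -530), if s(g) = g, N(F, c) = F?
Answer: -8620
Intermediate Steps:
f(h, T) = T*h
N(-140, 14) - f(s(-16), -530) = -140 - (-530)*(-16) = -140 - 1*8480 = -140 - 8480 = -8620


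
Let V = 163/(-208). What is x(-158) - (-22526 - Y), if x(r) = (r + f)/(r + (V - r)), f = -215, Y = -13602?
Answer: 1532196/163 ≈ 9400.0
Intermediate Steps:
V = -163/208 (V = 163*(-1/208) = -163/208 ≈ -0.78365)
x(r) = 44720/163 - 208*r/163 (x(r) = (r - 215)/(r + (-163/208 - r)) = (-215 + r)/(-163/208) = (-215 + r)*(-208/163) = 44720/163 - 208*r/163)
x(-158) - (-22526 - Y) = (44720/163 - 208/163*(-158)) - (-22526 - 1*(-13602)) = (44720/163 + 32864/163) - (-22526 + 13602) = 77584/163 - 1*(-8924) = 77584/163 + 8924 = 1532196/163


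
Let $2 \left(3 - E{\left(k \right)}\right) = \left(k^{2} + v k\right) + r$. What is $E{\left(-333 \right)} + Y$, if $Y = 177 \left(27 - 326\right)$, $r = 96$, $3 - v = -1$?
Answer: $- \frac{215493}{2} \approx -1.0775 \cdot 10^{5}$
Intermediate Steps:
$v = 4$ ($v = 3 - -1 = 3 + 1 = 4$)
$E{\left(k \right)} = -45 - 2 k - \frac{k^{2}}{2}$ ($E{\left(k \right)} = 3 - \frac{\left(k^{2} + 4 k\right) + 96}{2} = 3 - \frac{96 + k^{2} + 4 k}{2} = 3 - \left(48 + \frac{k^{2}}{2} + 2 k\right) = -45 - 2 k - \frac{k^{2}}{2}$)
$Y = -52923$ ($Y = 177 \left(-299\right) = -52923$)
$E{\left(-333 \right)} + Y = \left(-45 - -666 - \frac{\left(-333\right)^{2}}{2}\right) - 52923 = \left(-45 + 666 - \frac{110889}{2}\right) - 52923 = - \frac{109647}{2} - 52923 = - \frac{215493}{2}$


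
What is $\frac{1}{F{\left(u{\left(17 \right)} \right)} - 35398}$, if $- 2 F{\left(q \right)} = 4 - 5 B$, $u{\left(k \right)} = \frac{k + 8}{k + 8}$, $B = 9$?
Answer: $- \frac{2}{70755} \approx -2.8267 \cdot 10^{-5}$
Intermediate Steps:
$u{\left(k \right)} = 1$ ($u{\left(k \right)} = \frac{8 + k}{8 + k} = 1$)
$F{\left(q \right)} = \frac{41}{2}$ ($F{\left(q \right)} = - \frac{4 - 45}{2} = \left(- \frac{1}{2}\right) \left(-41\right) = \frac{41}{2}$)
$\frac{1}{F{\left(u{\left(17 \right)} \right)} - 35398} = \frac{1}{\frac{41}{2} - 35398} = \frac{1}{- \frac{70755}{2}} = - \frac{2}{70755}$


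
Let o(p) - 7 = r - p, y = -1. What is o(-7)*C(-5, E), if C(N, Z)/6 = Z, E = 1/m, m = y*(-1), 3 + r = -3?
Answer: 48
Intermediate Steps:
r = -6 (r = -3 - 3 = -6)
m = 1 (m = -1*(-1) = 1)
o(p) = 1 - p (o(p) = 7 + (-6 - p) = 1 - p)
E = 1 (E = 1/1 = 1)
C(N, Z) = 6*Z
o(-7)*C(-5, E) = (1 - 1*(-7))*(6*1) = (1 + 7)*6 = 8*6 = 48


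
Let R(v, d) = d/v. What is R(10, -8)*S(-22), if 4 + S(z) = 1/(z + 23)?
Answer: 12/5 ≈ 2.4000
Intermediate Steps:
S(z) = -4 + 1/(23 + z) (S(z) = -4 + 1/(z + 23) = -4 + 1/(23 + z))
R(10, -8)*S(-22) = (-8/10)*((-91 - 4*(-22))/(23 - 22)) = (-8*⅒)*((-91 + 88)/1) = -4*(-3)/5 = -⅘*(-3) = 12/5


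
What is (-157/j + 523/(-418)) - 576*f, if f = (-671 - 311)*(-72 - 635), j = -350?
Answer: -14626409242156/36575 ≈ -3.9990e+8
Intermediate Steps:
f = 694274 (f = -982*(-707) = 694274)
(-157/j + 523/(-418)) - 576*f = (-157/(-350) + 523/(-418)) - 576*694274 = (-157*(-1/350) + 523*(-1/418)) - 399901824 = (157/350 - 523/418) - 399901824 = -29356/36575 - 399901824 = -14626409242156/36575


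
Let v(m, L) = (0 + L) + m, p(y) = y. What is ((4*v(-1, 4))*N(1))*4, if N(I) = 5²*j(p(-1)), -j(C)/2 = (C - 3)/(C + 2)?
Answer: 9600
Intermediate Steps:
v(m, L) = L + m
j(C) = -2*(-3 + C)/(2 + C) (j(C) = -2*(C - 3)/(C + 2) = -2*(-3 + C)/(2 + C))
N(I) = 200 (N(I) = 5²*(2*(3 - 1*(-1))/(2 - 1)) = 25*(2*(3 + 1)/1) = 25*(2*1*4) = 25*8 = 200)
((4*v(-1, 4))*N(1))*4 = ((4*(4 - 1))*200)*4 = ((4*3)*200)*4 = (12*200)*4 = 2400*4 = 9600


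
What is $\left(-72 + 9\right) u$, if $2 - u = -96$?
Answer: $-6174$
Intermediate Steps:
$u = 98$ ($u = 2 - -96 = 2 + 96 = 98$)
$\left(-72 + 9\right) u = \left(-72 + 9\right) 98 = \left(-63\right) 98 = -6174$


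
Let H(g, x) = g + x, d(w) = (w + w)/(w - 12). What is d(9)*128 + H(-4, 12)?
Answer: -760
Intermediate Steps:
d(w) = 2*w/(-12 + w) (d(w) = (2*w)/(-12 + w) = 2*w/(-12 + w))
d(9)*128 + H(-4, 12) = (2*9/(-12 + 9))*128 + (-4 + 12) = (2*9/(-3))*128 + 8 = (2*9*(-1/3))*128 + 8 = -6*128 + 8 = -768 + 8 = -760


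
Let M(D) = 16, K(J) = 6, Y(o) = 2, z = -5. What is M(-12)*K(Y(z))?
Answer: 96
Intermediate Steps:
M(-12)*K(Y(z)) = 16*6 = 96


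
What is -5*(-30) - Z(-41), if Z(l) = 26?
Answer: 124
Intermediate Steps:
-5*(-30) - Z(-41) = -5*(-30) - 1*26 = 150 - 26 = 124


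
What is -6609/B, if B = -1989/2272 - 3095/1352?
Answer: 2537644512/1215121 ≈ 2088.4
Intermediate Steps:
B = -1215121/383968 (B = -1989*1/2272 - 3095*1/1352 = -1989/2272 - 3095/1352 = -1215121/383968 ≈ -3.1646)
-6609/B = -6609/(-1215121/383968) = -6609*(-383968/1215121) = 2537644512/1215121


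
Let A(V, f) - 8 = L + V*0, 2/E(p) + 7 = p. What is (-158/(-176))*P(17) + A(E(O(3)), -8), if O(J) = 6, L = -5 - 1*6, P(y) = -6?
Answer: -369/44 ≈ -8.3864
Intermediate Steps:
L = -11 (L = -5 - 6 = -11)
E(p) = 2/(-7 + p)
A(V, f) = -3 (A(V, f) = 8 + (-11 + V*0) = 8 + (-11 + 0) = 8 - 11 = -3)
(-158/(-176))*P(17) + A(E(O(3)), -8) = -158/(-176)*(-6) - 3 = -158*(-1/176)*(-6) - 3 = (79/88)*(-6) - 3 = -237/44 - 3 = -369/44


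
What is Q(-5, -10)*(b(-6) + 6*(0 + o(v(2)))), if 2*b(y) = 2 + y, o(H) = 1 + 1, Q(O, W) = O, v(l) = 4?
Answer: -50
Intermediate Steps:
o(H) = 2
b(y) = 1 + y/2 (b(y) = (2 + y)/2 = 1 + y/2)
Q(-5, -10)*(b(-6) + 6*(0 + o(v(2)))) = -5*((1 + (½)*(-6)) + 6*(0 + 2)) = -5*((1 - 3) + 6*2) = -5*(-2 + 12) = -5*10 = -50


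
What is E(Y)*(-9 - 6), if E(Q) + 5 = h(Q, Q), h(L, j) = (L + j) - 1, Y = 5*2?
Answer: -210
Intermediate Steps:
Y = 10
h(L, j) = -1 + L + j
E(Q) = -6 + 2*Q (E(Q) = -5 + (-1 + Q + Q) = -5 + (-1 + 2*Q) = -6 + 2*Q)
E(Y)*(-9 - 6) = (-6 + 2*10)*(-9 - 6) = (-6 + 20)*(-15) = 14*(-15) = -210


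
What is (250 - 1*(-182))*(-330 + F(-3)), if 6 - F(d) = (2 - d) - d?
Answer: -143424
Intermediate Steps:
F(d) = 4 + 2*d (F(d) = 6 - ((2 - d) - d) = 6 - (2 - 2*d) = 6 + (-2 + 2*d) = 4 + 2*d)
(250 - 1*(-182))*(-330 + F(-3)) = (250 - 1*(-182))*(-330 + (4 + 2*(-3))) = (250 + 182)*(-330 + (4 - 6)) = 432*(-330 - 2) = 432*(-332) = -143424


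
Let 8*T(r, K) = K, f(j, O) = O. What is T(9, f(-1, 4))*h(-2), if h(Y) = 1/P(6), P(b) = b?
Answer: 1/12 ≈ 0.083333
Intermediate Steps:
T(r, K) = K/8
h(Y) = 1/6
T(9, f(-1, 4))*h(-2) = ((1/8)*4)*(1/6) = (1/2)*(1/6) = 1/12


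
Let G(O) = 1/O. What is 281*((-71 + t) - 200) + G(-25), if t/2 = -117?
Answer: -3547626/25 ≈ -1.4191e+5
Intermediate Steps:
t = -234 (t = 2*(-117) = -234)
281*((-71 + t) - 200) + G(-25) = 281*((-71 - 234) - 200) + 1/(-25) = 281*(-305 - 200) - 1/25 = 281*(-505) - 1/25 = -141905 - 1/25 = -3547626/25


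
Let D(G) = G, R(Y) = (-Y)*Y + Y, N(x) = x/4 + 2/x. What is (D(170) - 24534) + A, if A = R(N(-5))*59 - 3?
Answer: -9849991/400 ≈ -24625.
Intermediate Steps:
N(x) = 2/x + x/4 (N(x) = x*(¼) + 2/x = x/4 + 2/x = 2/x + x/4)
R(Y) = Y - Y² (R(Y) = -Y² + Y = Y - Y²)
A = -104391/400 (A = ((2/(-5) + (¼)*(-5))*(1 - (2/(-5) + (¼)*(-5))))*59 - 3 = ((2*(-⅕) - 5/4)*(1 - (2*(-⅕) - 5/4)))*59 - 3 = ((-⅖ - 5/4)*(1 - (-⅖ - 5/4)))*59 - 3 = -33*(1 - 1*(-33/20))/20*59 - 3 = -33*(1 + 33/20)/20*59 - 3 = -33/20*53/20*59 - 3 = -1749/400*59 - 3 = -103191/400 - 3 = -104391/400 ≈ -260.98)
(D(170) - 24534) + A = (170 - 24534) - 104391/400 = -24364 - 104391/400 = -9849991/400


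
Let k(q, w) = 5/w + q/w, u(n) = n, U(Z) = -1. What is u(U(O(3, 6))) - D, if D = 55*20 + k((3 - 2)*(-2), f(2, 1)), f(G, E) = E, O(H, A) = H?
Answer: -1104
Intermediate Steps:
D = 1103 (D = 55*20 + (5 + (3 - 2)*(-2))/1 = 1100 + 1*(5 + 1*(-2)) = 1100 + 1*(5 - 2) = 1100 + 1*3 = 1100 + 3 = 1103)
u(U(O(3, 6))) - D = -1 - 1*1103 = -1 - 1103 = -1104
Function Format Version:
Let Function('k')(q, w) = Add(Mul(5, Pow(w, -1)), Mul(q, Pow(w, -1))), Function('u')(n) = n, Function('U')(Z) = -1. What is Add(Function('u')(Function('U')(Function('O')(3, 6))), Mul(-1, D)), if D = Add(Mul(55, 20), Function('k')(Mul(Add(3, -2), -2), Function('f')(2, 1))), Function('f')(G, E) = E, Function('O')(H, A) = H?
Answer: -1104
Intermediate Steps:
D = 1103 (D = Add(Mul(55, 20), Mul(Pow(1, -1), Add(5, Mul(Add(3, -2), -2)))) = Add(1100, Mul(1, Add(5, Mul(1, -2)))) = Add(1100, Mul(1, Add(5, -2))) = Add(1100, Mul(1, 3)) = Add(1100, 3) = 1103)
Add(Function('u')(Function('U')(Function('O')(3, 6))), Mul(-1, D)) = Add(-1, Mul(-1, 1103)) = Add(-1, -1103) = -1104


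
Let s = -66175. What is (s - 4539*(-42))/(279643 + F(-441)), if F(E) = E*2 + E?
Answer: 1753/3920 ≈ 0.44719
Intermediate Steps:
F(E) = 3*E (F(E) = 2*E + E = 3*E)
(s - 4539*(-42))/(279643 + F(-441)) = (-66175 - 4539*(-42))/(279643 + 3*(-441)) = (-66175 + 190638)/(279643 - 1323) = 124463/278320 = 124463*(1/278320) = 1753/3920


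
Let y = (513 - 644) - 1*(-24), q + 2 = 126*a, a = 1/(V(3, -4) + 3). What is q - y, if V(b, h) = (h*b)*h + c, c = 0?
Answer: 1827/17 ≈ 107.47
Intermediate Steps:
V(b, h) = b*h² (V(b, h) = (h*b)*h + 0 = (b*h)*h + 0 = b*h² + 0 = b*h²)
a = 1/51 (a = 1/(3*(-4)² + 3) = 1/(3*16 + 3) = 1/(48 + 3) = 1/51 ≈ 0.019608)
q = 8/17 (q = -2 + 126*(1/51) = -2 + 42/17 = 8/17 ≈ 0.47059)
y = -107 (y = -131 + 24 = -107)
q - y = 8/17 - 1*(-107) = 8/17 + 107 = 1827/17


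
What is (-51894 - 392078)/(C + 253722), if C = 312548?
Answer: -13058/16655 ≈ -0.78403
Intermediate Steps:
(-51894 - 392078)/(C + 253722) = (-51894 - 392078)/(312548 + 253722) = -443972/566270 = -443972*1/566270 = -13058/16655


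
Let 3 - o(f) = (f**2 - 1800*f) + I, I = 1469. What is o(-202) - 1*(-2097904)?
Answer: 1692034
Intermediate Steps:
o(f) = -1466 - f**2 + 1800*f (o(f) = 3 - ((f**2 - 1800*f) + 1469) = 3 - (1469 + f**2 - 1800*f) = 3 + (-1469 - f**2 + 1800*f) = -1466 - f**2 + 1800*f)
o(-202) - 1*(-2097904) = (-1466 - 1*(-202)**2 + 1800*(-202)) - 1*(-2097904) = (-1466 - 1*40804 - 363600) + 2097904 = (-1466 - 40804 - 363600) + 2097904 = -405870 + 2097904 = 1692034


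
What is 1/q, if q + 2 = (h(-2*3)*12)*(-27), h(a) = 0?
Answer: -1/2 ≈ -0.50000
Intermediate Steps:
q = -2 (q = -2 + (0*12)*(-27) = -2 + 0*(-27) = -2 + 0 = -2)
1/q = 1/(-2) = -1/2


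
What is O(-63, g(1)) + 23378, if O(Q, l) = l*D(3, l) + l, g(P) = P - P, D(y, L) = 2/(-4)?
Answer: 23378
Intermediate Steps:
D(y, L) = -1/2 (D(y, L) = 2*(-1/4) = -1/2)
g(P) = 0
O(Q, l) = l/2 (O(Q, l) = l*(-1/2) + l = -l/2 + l = l/2)
O(-63, g(1)) + 23378 = (1/2)*0 + 23378 = 0 + 23378 = 23378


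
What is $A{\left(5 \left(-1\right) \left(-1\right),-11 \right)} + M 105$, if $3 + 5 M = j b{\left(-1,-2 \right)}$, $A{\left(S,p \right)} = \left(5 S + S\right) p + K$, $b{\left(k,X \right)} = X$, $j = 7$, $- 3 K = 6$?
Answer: $-689$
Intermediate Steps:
$K = -2$ ($K = \left(- \frac{1}{3}\right) 6 = -2$)
$A{\left(S,p \right)} = -2 + 6 S p$ ($A{\left(S,p \right)} = \left(5 S + S\right) p - 2 = 6 S p - 2 = -2 + 6 S p$)
$M = - \frac{17}{5}$ ($M = - \frac{3}{5} + \frac{7 \left(-2\right)}{5} = - \frac{3}{5} + \frac{1}{5} \left(-14\right) = - \frac{3}{5} - \frac{14}{5} = - \frac{17}{5} \approx -3.4$)
$A{\left(5 \left(-1\right) \left(-1\right),-11 \right)} + M 105 = \left(-2 + 6 \cdot 5 \left(-1\right) \left(-1\right) \left(-11\right)\right) - 357 = \left(-2 + 6 \left(\left(-5\right) \left(-1\right)\right) \left(-11\right)\right) - 357 = \left(-2 + 6 \cdot 5 \left(-11\right)\right) - 357 = \left(-2 - 330\right) - 357 = -332 - 357 = -689$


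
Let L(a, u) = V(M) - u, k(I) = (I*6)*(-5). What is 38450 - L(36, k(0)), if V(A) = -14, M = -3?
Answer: 38464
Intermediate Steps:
k(I) = -30*I (k(I) = (6*I)*(-5) = -30*I)
L(a, u) = -14 - u
38450 - L(36, k(0)) = 38450 - (-14 - (-30)*0) = 38450 - (-14 - 1*0) = 38450 - (-14 + 0) = 38450 - 1*(-14) = 38450 + 14 = 38464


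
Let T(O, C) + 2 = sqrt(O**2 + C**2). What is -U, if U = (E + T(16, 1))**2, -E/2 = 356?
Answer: -510053 + 1428*sqrt(257) ≈ -4.8716e+5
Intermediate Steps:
E = -712 (E = -2*356 = -712)
T(O, C) = -2 + sqrt(C**2 + O**2) (T(O, C) = -2 + sqrt(O**2 + C**2) = -2 + sqrt(C**2 + O**2))
U = (-714 + sqrt(257))**2 (U = (-712 + (-2 + sqrt(1**2 + 16**2)))**2 = (-712 + (-2 + sqrt(1 + 256)))**2 = (-712 + (-2 + sqrt(257)))**2 = (-714 + sqrt(257))**2 ≈ 4.8716e+5)
-U = -(714 - sqrt(257))**2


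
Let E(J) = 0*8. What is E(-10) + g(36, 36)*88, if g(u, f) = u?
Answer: 3168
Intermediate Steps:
E(J) = 0
E(-10) + g(36, 36)*88 = 0 + 36*88 = 0 + 3168 = 3168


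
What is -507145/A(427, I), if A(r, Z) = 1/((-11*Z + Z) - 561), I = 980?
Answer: 5254529345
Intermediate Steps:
A(r, Z) = 1/(-561 - 10*Z) (A(r, Z) = 1/(-10*Z - 561) = 1/(-561 - 10*Z))
-507145/A(427, I) = -507145/((-1/(561 + 10*980))) = -507145/((-1/(561 + 9800))) = -507145/((-1/10361)) = -507145/((-1*1/10361)) = -507145/(-1/10361) = -507145*(-10361) = 5254529345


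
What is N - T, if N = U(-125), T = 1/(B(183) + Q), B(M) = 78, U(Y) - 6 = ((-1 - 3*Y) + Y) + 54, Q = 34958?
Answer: 10826123/35036 ≈ 309.00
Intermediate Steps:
U(Y) = 59 - 2*Y (U(Y) = 6 + (((-1 - 3*Y) + Y) + 54) = 6 + ((-1 - 2*Y) + 54) = 6 + (53 - 2*Y) = 59 - 2*Y)
T = 1/35036 (T = 1/(78 + 34958) = 1/35036 ≈ 2.8542e-5)
N = 309 (N = 59 - 2*(-125) = 59 + 250 = 309)
N - T = 309 - 1*1/35036 = 309 - 1/35036 = 10826123/35036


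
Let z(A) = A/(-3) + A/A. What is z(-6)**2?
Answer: 9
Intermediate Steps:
z(A) = 1 - A/3 (z(A) = A*(-1/3) + 1 = -A/3 + 1 = 1 - A/3)
z(-6)**2 = (1 - 1/3*(-6))**2 = (1 + 2)**2 = 3**2 = 9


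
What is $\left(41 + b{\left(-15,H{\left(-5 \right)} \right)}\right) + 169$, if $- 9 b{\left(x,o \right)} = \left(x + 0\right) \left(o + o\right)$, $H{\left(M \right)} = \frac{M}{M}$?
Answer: $\frac{640}{3} \approx 213.33$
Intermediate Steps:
$H{\left(M \right)} = 1$
$b{\left(x,o \right)} = - \frac{2 o x}{9}$ ($b{\left(x,o \right)} = - \frac{\left(x + 0\right) \left(o + o\right)}{9} = - \frac{x 2 o}{9} = - \frac{2 o x}{9}$)
$\left(41 + b{\left(-15,H{\left(-5 \right)} \right)}\right) + 169 = \left(41 - \frac{2}{9} \left(-15\right)\right) + 169 = \left(41 + \frac{10}{3}\right) + 169 = \frac{133}{3} + 169 = \frac{640}{3}$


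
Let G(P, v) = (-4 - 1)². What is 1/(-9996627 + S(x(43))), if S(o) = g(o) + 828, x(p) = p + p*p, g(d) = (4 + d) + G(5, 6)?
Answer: -1/9993878 ≈ -1.0006e-7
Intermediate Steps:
G(P, v) = 25 (G(P, v) = (-5)² = 25)
g(d) = 29 + d (g(d) = (4 + d) + 25 = 29 + d)
x(p) = p + p²
S(o) = 857 + o (S(o) = (29 + o) + 828 = 857 + o)
1/(-9996627 + S(x(43))) = 1/(-9996627 + (857 + 43*(1 + 43))) = 1/(-9996627 + (857 + 43*44)) = 1/(-9996627 + (857 + 1892)) = 1/(-9996627 + 2749) = 1/(-9993878) = -1/9993878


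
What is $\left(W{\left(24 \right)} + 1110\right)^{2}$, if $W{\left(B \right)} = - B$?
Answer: $1179396$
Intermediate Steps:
$\left(W{\left(24 \right)} + 1110\right)^{2} = \left(\left(-1\right) 24 + 1110\right)^{2} = \left(-24 + 1110\right)^{2} = 1086^{2} = 1179396$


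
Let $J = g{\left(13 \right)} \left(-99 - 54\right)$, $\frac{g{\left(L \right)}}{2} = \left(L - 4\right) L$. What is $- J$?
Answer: $35802$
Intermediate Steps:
$g{\left(L \right)} = 2 L \left(-4 + L\right)$ ($g{\left(L \right)} = 2 \left(L - 4\right) L = 2 \left(-4 + L\right) L = 2 L \left(-4 + L\right)$)
$J = -35802$ ($J = 2 \cdot 13 \left(-4 + 13\right) \left(-99 - 54\right) = 2 \cdot 13 \cdot 9 \left(-153\right) = 234 \left(-153\right) = -35802$)
$- J = \left(-1\right) \left(-35802\right) = 35802$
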